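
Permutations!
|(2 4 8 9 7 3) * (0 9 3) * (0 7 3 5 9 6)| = 6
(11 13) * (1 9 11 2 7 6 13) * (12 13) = (1 9 11)(2 7 6 12 13) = [0, 9, 7, 3, 4, 5, 12, 6, 8, 11, 10, 1, 13, 2]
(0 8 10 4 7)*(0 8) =(4 7 8 10) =[0, 1, 2, 3, 7, 5, 6, 8, 10, 9, 4]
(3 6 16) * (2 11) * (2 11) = [0, 1, 2, 6, 4, 5, 16, 7, 8, 9, 10, 11, 12, 13, 14, 15, 3] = (3 6 16)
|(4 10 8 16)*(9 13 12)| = |(4 10 8 16)(9 13 12)| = 12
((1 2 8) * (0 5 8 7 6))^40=(0 7 1 5 6 2 8)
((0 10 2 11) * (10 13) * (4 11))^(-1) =((0 13 10 2 4 11))^(-1) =(0 11 4 2 10 13)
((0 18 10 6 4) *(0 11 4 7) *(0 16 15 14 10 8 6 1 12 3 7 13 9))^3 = (0 6)(1 7 14 12 16 10 3 15)(4 11)(8 9)(13 18)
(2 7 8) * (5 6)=(2 7 8)(5 6)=[0, 1, 7, 3, 4, 6, 5, 8, 2]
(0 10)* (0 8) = (0 10 8) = [10, 1, 2, 3, 4, 5, 6, 7, 0, 9, 8]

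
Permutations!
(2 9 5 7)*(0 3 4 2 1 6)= (0 3 4 2 9 5 7 1 6)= [3, 6, 9, 4, 2, 7, 0, 1, 8, 5]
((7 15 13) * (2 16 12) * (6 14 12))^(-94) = (2 16 6 14 12)(7 13 15)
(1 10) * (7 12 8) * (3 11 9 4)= (1 10)(3 11 9 4)(7 12 8)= [0, 10, 2, 11, 3, 5, 6, 12, 7, 4, 1, 9, 8]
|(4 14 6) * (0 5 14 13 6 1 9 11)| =|(0 5 14 1 9 11)(4 13 6)| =6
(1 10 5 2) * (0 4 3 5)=(0 4 3 5 2 1 10)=[4, 10, 1, 5, 3, 2, 6, 7, 8, 9, 0]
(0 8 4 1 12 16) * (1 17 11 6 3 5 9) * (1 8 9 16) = (0 9 8 4 17 11 6 3 5 16)(1 12) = [9, 12, 2, 5, 17, 16, 3, 7, 4, 8, 10, 6, 1, 13, 14, 15, 0, 11]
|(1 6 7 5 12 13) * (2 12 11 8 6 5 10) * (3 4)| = |(1 5 11 8 6 7 10 2 12 13)(3 4)| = 10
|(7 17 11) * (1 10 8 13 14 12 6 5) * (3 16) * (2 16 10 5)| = 18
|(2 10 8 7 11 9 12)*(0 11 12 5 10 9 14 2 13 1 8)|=|(0 11 14 2 9 5 10)(1 8 7 12 13)|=35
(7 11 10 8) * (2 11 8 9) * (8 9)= (2 11 10 8 7 9)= [0, 1, 11, 3, 4, 5, 6, 9, 7, 2, 8, 10]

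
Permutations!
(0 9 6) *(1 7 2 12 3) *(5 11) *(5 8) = (0 9 6)(1 7 2 12 3)(5 11 8) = [9, 7, 12, 1, 4, 11, 0, 2, 5, 6, 10, 8, 3]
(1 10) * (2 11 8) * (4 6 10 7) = [0, 7, 11, 3, 6, 5, 10, 4, 2, 9, 1, 8] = (1 7 4 6 10)(2 11 8)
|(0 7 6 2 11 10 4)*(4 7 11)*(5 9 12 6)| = 10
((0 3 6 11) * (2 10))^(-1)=(0 11 6 3)(2 10)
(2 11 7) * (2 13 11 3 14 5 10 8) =[0, 1, 3, 14, 4, 10, 6, 13, 2, 9, 8, 7, 12, 11, 5] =(2 3 14 5 10 8)(7 13 11)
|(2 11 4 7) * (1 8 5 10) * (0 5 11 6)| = 10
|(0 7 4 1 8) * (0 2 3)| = 7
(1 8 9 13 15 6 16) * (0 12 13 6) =[12, 8, 2, 3, 4, 5, 16, 7, 9, 6, 10, 11, 13, 15, 14, 0, 1] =(0 12 13 15)(1 8 9 6 16)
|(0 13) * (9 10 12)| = 6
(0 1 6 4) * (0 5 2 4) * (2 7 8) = (0 1 6)(2 4 5 7 8) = [1, 6, 4, 3, 5, 7, 0, 8, 2]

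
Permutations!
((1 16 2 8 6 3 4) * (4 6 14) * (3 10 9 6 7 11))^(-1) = ((1 16 2 8 14 4)(3 7 11)(6 10 9))^(-1) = (1 4 14 8 2 16)(3 11 7)(6 9 10)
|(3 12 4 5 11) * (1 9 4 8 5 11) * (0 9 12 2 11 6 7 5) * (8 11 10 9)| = 22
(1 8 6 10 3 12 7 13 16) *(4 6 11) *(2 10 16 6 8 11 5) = (1 11 4 8 5 2 10 3 12 7 13 6 16) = [0, 11, 10, 12, 8, 2, 16, 13, 5, 9, 3, 4, 7, 6, 14, 15, 1]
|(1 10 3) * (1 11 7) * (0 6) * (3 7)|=|(0 6)(1 10 7)(3 11)|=6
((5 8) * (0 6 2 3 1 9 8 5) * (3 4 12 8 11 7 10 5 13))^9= (0 4)(1 9 11 7 10 5 13 3)(2 8)(6 12)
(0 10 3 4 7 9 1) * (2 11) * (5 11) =(0 10 3 4 7 9 1)(2 5 11) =[10, 0, 5, 4, 7, 11, 6, 9, 8, 1, 3, 2]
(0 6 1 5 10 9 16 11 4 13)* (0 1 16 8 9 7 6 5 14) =[5, 14, 2, 3, 13, 10, 16, 6, 9, 8, 7, 4, 12, 1, 0, 15, 11] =(0 5 10 7 6 16 11 4 13 1 14)(8 9)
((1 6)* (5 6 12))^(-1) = (1 6 5 12)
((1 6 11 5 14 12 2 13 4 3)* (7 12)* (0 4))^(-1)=((0 4 3 1 6 11 5 14 7 12 2 13))^(-1)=(0 13 2 12 7 14 5 11 6 1 3 4)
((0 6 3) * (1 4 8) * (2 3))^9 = (8)(0 6 2 3)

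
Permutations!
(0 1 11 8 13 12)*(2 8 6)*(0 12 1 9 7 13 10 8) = (0 9 7 13 1 11 6 2)(8 10) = [9, 11, 0, 3, 4, 5, 2, 13, 10, 7, 8, 6, 12, 1]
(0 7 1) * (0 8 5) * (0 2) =(0 7 1 8 5 2) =[7, 8, 0, 3, 4, 2, 6, 1, 5]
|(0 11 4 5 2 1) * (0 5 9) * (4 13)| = |(0 11 13 4 9)(1 5 2)| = 15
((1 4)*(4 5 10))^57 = (1 5 10 4)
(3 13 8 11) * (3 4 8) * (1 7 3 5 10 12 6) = (1 7 3 13 5 10 12 6)(4 8 11) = [0, 7, 2, 13, 8, 10, 1, 3, 11, 9, 12, 4, 6, 5]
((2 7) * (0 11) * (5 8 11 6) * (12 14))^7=(0 5 11 6 8)(2 7)(12 14)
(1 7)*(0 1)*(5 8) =(0 1 7)(5 8) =[1, 7, 2, 3, 4, 8, 6, 0, 5]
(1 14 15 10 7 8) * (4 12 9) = (1 14 15 10 7 8)(4 12 9) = [0, 14, 2, 3, 12, 5, 6, 8, 1, 4, 7, 11, 9, 13, 15, 10]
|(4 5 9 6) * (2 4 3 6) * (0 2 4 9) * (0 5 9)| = |(0 2)(3 6)(4 9)| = 2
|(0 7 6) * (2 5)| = 6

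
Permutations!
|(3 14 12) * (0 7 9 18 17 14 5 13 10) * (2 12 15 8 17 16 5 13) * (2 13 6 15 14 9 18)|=|(0 7 18 16 5 13 10)(2 12 3 6 15 8 17 9)|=56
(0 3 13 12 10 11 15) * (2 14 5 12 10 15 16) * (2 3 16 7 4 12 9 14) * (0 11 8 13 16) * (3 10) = (3 16 10 8 13)(4 12 15 11 7)(5 9 14) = [0, 1, 2, 16, 12, 9, 6, 4, 13, 14, 8, 7, 15, 3, 5, 11, 10]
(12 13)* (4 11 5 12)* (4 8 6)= [0, 1, 2, 3, 11, 12, 4, 7, 6, 9, 10, 5, 13, 8]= (4 11 5 12 13 8 6)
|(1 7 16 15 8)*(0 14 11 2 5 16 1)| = |(0 14 11 2 5 16 15 8)(1 7)| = 8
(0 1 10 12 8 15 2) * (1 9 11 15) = (0 9 11 15 2)(1 10 12 8) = [9, 10, 0, 3, 4, 5, 6, 7, 1, 11, 12, 15, 8, 13, 14, 2]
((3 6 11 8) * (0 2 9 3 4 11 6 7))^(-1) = ((0 2 9 3 7)(4 11 8))^(-1) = (0 7 3 9 2)(4 8 11)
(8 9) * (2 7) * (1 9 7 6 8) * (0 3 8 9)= (0 3 8 7 2 6 9 1)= [3, 0, 6, 8, 4, 5, 9, 2, 7, 1]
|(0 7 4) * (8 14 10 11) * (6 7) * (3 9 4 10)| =10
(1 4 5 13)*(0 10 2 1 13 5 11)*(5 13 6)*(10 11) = [11, 4, 1, 3, 10, 13, 5, 7, 8, 9, 2, 0, 12, 6] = (0 11)(1 4 10 2)(5 13 6)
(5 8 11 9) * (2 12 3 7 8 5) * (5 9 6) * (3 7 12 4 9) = (2 4 9)(3 12 7 8 11 6 5) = [0, 1, 4, 12, 9, 3, 5, 8, 11, 2, 10, 6, 7]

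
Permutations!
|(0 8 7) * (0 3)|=4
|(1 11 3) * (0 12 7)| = 3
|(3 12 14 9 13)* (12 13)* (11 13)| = 3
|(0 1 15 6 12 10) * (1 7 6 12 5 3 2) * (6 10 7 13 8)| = |(0 13 8 6 5 3 2 1 15 12 7 10)| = 12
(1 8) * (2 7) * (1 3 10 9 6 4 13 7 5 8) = (2 5 8 3 10 9 6 4 13 7) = [0, 1, 5, 10, 13, 8, 4, 2, 3, 6, 9, 11, 12, 7]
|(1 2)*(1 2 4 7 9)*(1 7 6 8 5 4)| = |(4 6 8 5)(7 9)| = 4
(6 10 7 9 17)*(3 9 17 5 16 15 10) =(3 9 5 16 15 10 7 17 6) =[0, 1, 2, 9, 4, 16, 3, 17, 8, 5, 7, 11, 12, 13, 14, 10, 15, 6]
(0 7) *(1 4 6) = (0 7)(1 4 6) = [7, 4, 2, 3, 6, 5, 1, 0]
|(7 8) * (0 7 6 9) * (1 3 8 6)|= 12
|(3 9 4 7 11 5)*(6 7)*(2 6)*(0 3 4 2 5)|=|(0 3 9 2 6 7 11)(4 5)|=14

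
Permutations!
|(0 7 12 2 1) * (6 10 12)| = |(0 7 6 10 12 2 1)| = 7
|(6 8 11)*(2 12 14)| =3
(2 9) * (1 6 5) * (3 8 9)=(1 6 5)(2 3 8 9)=[0, 6, 3, 8, 4, 1, 5, 7, 9, 2]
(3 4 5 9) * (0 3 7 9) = (0 3 4 5)(7 9) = [3, 1, 2, 4, 5, 0, 6, 9, 8, 7]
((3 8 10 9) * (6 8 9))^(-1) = ((3 9)(6 8 10))^(-1) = (3 9)(6 10 8)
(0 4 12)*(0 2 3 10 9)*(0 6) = (0 4 12 2 3 10 9 6) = [4, 1, 3, 10, 12, 5, 0, 7, 8, 6, 9, 11, 2]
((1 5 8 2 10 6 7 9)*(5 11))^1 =(1 11 5 8 2 10 6 7 9)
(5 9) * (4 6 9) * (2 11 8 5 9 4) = [0, 1, 11, 3, 6, 2, 4, 7, 5, 9, 10, 8] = (2 11 8 5)(4 6)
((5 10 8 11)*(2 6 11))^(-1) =((2 6 11 5 10 8))^(-1) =(2 8 10 5 11 6)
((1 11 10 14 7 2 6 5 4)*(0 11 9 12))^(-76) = (0 4 7)(1 2 11)(5 14 12)(6 10 9)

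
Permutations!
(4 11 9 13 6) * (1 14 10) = (1 14 10)(4 11 9 13 6) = [0, 14, 2, 3, 11, 5, 4, 7, 8, 13, 1, 9, 12, 6, 10]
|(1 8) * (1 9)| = 3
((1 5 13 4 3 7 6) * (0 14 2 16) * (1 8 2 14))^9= (0 2 6 3 13 1 16 8 7 4 5)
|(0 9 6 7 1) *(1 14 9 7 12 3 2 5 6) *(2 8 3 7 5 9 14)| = 8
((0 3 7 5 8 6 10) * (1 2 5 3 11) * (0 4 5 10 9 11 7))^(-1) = (0 3 7)(1 11 9 6 8 5 4 10 2) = ((0 7 3)(1 2 10 4 5 8 6 9 11))^(-1)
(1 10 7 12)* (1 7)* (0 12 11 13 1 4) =[12, 10, 2, 3, 0, 5, 6, 11, 8, 9, 4, 13, 7, 1] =(0 12 7 11 13 1 10 4)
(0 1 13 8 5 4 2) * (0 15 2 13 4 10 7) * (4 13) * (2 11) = (0 1 13 8 5 10 7)(2 15 11) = [1, 13, 15, 3, 4, 10, 6, 0, 5, 9, 7, 2, 12, 8, 14, 11]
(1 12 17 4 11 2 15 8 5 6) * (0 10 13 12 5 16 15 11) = [10, 5, 11, 3, 0, 6, 1, 7, 16, 9, 13, 2, 17, 12, 14, 8, 15, 4] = (0 10 13 12 17 4)(1 5 6)(2 11)(8 16 15)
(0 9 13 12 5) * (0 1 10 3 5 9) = (1 10 3 5)(9 13 12) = [0, 10, 2, 5, 4, 1, 6, 7, 8, 13, 3, 11, 9, 12]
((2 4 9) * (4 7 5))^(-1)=((2 7 5 4 9))^(-1)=(2 9 4 5 7)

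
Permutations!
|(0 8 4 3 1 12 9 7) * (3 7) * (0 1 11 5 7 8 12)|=|(0 12 9 3 11 5 7 1)(4 8)|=8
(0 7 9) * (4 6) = (0 7 9)(4 6) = [7, 1, 2, 3, 6, 5, 4, 9, 8, 0]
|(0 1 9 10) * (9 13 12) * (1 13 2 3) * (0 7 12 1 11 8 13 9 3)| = 11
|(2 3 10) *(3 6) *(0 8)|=|(0 8)(2 6 3 10)|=4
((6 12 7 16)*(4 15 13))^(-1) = (4 13 15)(6 16 7 12)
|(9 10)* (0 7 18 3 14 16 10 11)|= |(0 7 18 3 14 16 10 9 11)|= 9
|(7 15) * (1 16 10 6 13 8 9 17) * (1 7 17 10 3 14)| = 60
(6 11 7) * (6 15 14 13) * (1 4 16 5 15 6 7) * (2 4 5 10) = [0, 5, 4, 3, 16, 15, 11, 6, 8, 9, 2, 1, 12, 7, 13, 14, 10] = (1 5 15 14 13 7 6 11)(2 4 16 10)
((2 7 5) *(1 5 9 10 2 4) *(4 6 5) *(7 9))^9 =((1 4)(2 9 10)(5 6))^9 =(10)(1 4)(5 6)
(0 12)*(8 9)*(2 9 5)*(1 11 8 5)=(0 12)(1 11 8)(2 9 5)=[12, 11, 9, 3, 4, 2, 6, 7, 1, 5, 10, 8, 0]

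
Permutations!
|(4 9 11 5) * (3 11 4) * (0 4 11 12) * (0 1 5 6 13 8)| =28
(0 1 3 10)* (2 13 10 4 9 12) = (0 1 3 4 9 12 2 13 10) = [1, 3, 13, 4, 9, 5, 6, 7, 8, 12, 0, 11, 2, 10]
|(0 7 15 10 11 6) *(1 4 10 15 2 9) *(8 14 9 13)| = |(15)(0 7 2 13 8 14 9 1 4 10 11 6)| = 12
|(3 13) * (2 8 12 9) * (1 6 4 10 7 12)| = 18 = |(1 6 4 10 7 12 9 2 8)(3 13)|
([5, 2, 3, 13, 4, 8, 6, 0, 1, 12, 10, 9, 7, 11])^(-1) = [7, 8, 1, 2, 4, 0, 6, 12, 5, 11, 10, 13, 9, 3]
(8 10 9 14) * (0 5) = [5, 1, 2, 3, 4, 0, 6, 7, 10, 14, 9, 11, 12, 13, 8] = (0 5)(8 10 9 14)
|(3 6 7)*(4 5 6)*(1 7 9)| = |(1 7 3 4 5 6 9)| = 7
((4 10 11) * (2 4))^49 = ((2 4 10 11))^49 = (2 4 10 11)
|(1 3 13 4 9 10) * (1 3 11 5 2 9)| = |(1 11 5 2 9 10 3 13 4)| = 9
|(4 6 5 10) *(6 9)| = 5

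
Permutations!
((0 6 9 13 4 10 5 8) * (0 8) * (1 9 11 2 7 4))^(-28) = ((0 6 11 2 7 4 10 5)(1 9 13))^(-28) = (0 7)(1 13 9)(2 5)(4 6)(10 11)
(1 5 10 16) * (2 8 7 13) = [0, 5, 8, 3, 4, 10, 6, 13, 7, 9, 16, 11, 12, 2, 14, 15, 1] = (1 5 10 16)(2 8 7 13)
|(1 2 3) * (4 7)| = 6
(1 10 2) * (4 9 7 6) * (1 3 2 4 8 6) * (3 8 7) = [0, 10, 8, 2, 9, 5, 7, 1, 6, 3, 4] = (1 10 4 9 3 2 8 6 7)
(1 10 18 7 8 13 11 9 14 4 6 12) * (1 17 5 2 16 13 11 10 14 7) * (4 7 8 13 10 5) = (1 14 7 13 5 2 16 10 18)(4 6 12 17)(8 11 9) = [0, 14, 16, 3, 6, 2, 12, 13, 11, 8, 18, 9, 17, 5, 7, 15, 10, 4, 1]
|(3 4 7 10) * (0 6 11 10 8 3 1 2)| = 12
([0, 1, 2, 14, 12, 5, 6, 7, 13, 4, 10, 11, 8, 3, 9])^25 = [0, 1, 2, 12, 3, 5, 6, 7, 9, 13, 10, 11, 14, 4, 8]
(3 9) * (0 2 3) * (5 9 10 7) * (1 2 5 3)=[5, 2, 1, 10, 4, 9, 6, 3, 8, 0, 7]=(0 5 9)(1 2)(3 10 7)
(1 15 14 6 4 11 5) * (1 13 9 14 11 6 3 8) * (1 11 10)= [0, 15, 2, 8, 6, 13, 4, 7, 11, 14, 1, 5, 12, 9, 3, 10]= (1 15 10)(3 8 11 5 13 9 14)(4 6)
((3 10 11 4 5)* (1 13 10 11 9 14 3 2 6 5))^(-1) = (1 4 11 3 14 9 10 13)(2 5 6)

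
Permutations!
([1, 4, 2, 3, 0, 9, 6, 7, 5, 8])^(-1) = (0 4 1)(5 8 9)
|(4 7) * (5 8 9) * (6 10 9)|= 10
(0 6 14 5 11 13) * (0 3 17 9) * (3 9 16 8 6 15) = (0 15 3 17 16 8 6 14 5 11 13 9) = [15, 1, 2, 17, 4, 11, 14, 7, 6, 0, 10, 13, 12, 9, 5, 3, 8, 16]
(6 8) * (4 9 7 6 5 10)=(4 9 7 6 8 5 10)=[0, 1, 2, 3, 9, 10, 8, 6, 5, 7, 4]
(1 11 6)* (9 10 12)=[0, 11, 2, 3, 4, 5, 1, 7, 8, 10, 12, 6, 9]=(1 11 6)(9 10 12)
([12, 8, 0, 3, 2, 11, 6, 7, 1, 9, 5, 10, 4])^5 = [12, 8, 0, 3, 2, 10, 6, 7, 1, 9, 11, 5, 4]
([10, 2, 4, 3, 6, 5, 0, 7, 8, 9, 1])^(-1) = [6, 10, 1, 3, 2, 5, 4, 7, 8, 9, 0]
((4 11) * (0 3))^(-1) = (0 3)(4 11)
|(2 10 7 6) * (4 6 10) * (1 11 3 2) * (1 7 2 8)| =20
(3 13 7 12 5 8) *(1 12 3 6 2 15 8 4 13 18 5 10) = (1 12 10)(2 15 8 6)(3 18 5 4 13 7) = [0, 12, 15, 18, 13, 4, 2, 3, 6, 9, 1, 11, 10, 7, 14, 8, 16, 17, 5]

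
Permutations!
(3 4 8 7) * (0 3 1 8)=(0 3 4)(1 8 7)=[3, 8, 2, 4, 0, 5, 6, 1, 7]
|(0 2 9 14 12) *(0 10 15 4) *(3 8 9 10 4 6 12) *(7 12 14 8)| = 10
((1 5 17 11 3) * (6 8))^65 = (17)(6 8)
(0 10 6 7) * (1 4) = [10, 4, 2, 3, 1, 5, 7, 0, 8, 9, 6] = (0 10 6 7)(1 4)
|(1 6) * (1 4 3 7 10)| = |(1 6 4 3 7 10)| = 6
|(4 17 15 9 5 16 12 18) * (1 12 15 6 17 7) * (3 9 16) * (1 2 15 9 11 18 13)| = |(1 12 13)(2 15 16 9 5 3 11 18 4 7)(6 17)| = 30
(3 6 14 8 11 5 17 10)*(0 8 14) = (0 8 11 5 17 10 3 6) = [8, 1, 2, 6, 4, 17, 0, 7, 11, 9, 3, 5, 12, 13, 14, 15, 16, 10]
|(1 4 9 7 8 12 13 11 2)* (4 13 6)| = 12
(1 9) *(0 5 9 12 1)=(0 5 9)(1 12)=[5, 12, 2, 3, 4, 9, 6, 7, 8, 0, 10, 11, 1]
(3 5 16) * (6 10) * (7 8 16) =(3 5 7 8 16)(6 10) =[0, 1, 2, 5, 4, 7, 10, 8, 16, 9, 6, 11, 12, 13, 14, 15, 3]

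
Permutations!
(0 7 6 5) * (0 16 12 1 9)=(0 7 6 5 16 12 1 9)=[7, 9, 2, 3, 4, 16, 5, 6, 8, 0, 10, 11, 1, 13, 14, 15, 12]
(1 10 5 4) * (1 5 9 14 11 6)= [0, 10, 2, 3, 5, 4, 1, 7, 8, 14, 9, 6, 12, 13, 11]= (1 10 9 14 11 6)(4 5)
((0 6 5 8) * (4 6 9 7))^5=((0 9 7 4 6 5 8))^5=(0 5 4 9 8 6 7)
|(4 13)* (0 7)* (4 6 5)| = 4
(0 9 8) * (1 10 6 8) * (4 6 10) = (10)(0 9 1 4 6 8) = [9, 4, 2, 3, 6, 5, 8, 7, 0, 1, 10]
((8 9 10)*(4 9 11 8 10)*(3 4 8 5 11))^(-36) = (11)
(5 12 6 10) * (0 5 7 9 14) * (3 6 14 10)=(0 5 12 14)(3 6)(7 9 10)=[5, 1, 2, 6, 4, 12, 3, 9, 8, 10, 7, 11, 14, 13, 0]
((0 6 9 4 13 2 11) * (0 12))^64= ((0 6 9 4 13 2 11 12))^64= (13)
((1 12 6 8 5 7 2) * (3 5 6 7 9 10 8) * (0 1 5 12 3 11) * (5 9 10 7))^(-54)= (12)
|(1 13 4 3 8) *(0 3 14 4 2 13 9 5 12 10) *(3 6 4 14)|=|(14)(0 6 4 3 8 1 9 5 12 10)(2 13)|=10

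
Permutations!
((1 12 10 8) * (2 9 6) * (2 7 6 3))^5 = (1 12 10 8)(2 3 9)(6 7)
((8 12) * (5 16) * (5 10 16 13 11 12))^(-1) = ((5 13 11 12 8)(10 16))^(-1) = (5 8 12 11 13)(10 16)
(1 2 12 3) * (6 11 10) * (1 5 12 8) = [0, 2, 8, 5, 4, 12, 11, 7, 1, 9, 6, 10, 3] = (1 2 8)(3 5 12)(6 11 10)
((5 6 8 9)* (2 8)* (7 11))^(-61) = (2 6 5 9 8)(7 11)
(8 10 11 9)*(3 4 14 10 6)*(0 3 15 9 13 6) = (0 3 4 14 10 11 13 6 15 9 8) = [3, 1, 2, 4, 14, 5, 15, 7, 0, 8, 11, 13, 12, 6, 10, 9]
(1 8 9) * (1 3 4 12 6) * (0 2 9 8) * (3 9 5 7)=(0 2 5 7 3 4 12 6 1)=[2, 0, 5, 4, 12, 7, 1, 3, 8, 9, 10, 11, 6]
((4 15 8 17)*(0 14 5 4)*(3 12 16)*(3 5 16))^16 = (17)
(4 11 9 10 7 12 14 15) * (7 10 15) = (4 11 9 15)(7 12 14) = [0, 1, 2, 3, 11, 5, 6, 12, 8, 15, 10, 9, 14, 13, 7, 4]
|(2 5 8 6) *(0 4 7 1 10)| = 20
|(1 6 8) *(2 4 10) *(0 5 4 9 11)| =|(0 5 4 10 2 9 11)(1 6 8)| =21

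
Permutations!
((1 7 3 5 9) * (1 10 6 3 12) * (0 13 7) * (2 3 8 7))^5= (0 9 12 3 8 13 10 1 5 7 2 6)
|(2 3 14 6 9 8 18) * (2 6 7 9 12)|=9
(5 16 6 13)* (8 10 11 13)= (5 16 6 8 10 11 13)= [0, 1, 2, 3, 4, 16, 8, 7, 10, 9, 11, 13, 12, 5, 14, 15, 6]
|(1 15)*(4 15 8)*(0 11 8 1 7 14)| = 7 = |(0 11 8 4 15 7 14)|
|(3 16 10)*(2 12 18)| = 3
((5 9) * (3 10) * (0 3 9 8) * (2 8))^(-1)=((0 3 10 9 5 2 8))^(-1)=(0 8 2 5 9 10 3)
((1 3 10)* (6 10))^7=(1 10 6 3)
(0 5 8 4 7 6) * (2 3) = (0 5 8 4 7 6)(2 3) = [5, 1, 3, 2, 7, 8, 0, 6, 4]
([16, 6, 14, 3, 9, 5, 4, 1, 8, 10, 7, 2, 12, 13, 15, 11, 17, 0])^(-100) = (0 17 16)(1 4 10)(6 9 7)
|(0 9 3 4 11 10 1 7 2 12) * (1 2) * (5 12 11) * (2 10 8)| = 6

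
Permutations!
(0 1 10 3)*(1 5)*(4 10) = (0 5 1 4 10 3) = [5, 4, 2, 0, 10, 1, 6, 7, 8, 9, 3]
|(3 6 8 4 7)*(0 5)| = |(0 5)(3 6 8 4 7)| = 10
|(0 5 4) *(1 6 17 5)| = 6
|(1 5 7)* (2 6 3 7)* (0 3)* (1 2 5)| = |(0 3 7 2 6)| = 5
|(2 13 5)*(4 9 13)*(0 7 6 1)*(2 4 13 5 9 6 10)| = |(0 7 10 2 13 9 5 4 6 1)| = 10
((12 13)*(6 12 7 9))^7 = (6 13 9 12 7)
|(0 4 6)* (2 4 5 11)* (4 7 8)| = 8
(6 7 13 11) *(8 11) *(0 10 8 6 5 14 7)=(0 10 8 11 5 14 7 13 6)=[10, 1, 2, 3, 4, 14, 0, 13, 11, 9, 8, 5, 12, 6, 7]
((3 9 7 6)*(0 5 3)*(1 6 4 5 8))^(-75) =((0 8 1 6)(3 9 7 4 5))^(-75) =(9)(0 8 1 6)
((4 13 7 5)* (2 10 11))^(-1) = ((2 10 11)(4 13 7 5))^(-1) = (2 11 10)(4 5 7 13)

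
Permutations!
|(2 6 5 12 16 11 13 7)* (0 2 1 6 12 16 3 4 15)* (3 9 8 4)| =7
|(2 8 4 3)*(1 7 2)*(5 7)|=7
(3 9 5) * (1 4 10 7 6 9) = [0, 4, 2, 1, 10, 3, 9, 6, 8, 5, 7] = (1 4 10 7 6 9 5 3)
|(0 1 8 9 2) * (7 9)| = 6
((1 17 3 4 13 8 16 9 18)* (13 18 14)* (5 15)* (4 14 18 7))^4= (1 13 18 14 9 3 16 17 8)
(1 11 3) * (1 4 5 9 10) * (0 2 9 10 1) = (0 2 9 1 11 3 4 5 10) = [2, 11, 9, 4, 5, 10, 6, 7, 8, 1, 0, 3]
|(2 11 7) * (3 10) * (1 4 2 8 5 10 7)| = 20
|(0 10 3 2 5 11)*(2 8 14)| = |(0 10 3 8 14 2 5 11)| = 8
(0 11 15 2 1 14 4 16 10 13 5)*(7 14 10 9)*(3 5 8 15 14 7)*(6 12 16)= (0 11 14 4 6 12 16 9 3 5)(1 10 13 8 15 2)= [11, 10, 1, 5, 6, 0, 12, 7, 15, 3, 13, 14, 16, 8, 4, 2, 9]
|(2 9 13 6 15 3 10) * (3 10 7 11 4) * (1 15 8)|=|(1 15 10 2 9 13 6 8)(3 7 11 4)|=8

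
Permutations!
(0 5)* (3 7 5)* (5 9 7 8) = (0 3 8 5)(7 9) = [3, 1, 2, 8, 4, 0, 6, 9, 5, 7]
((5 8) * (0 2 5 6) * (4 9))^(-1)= ((0 2 5 8 6)(4 9))^(-1)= (0 6 8 5 2)(4 9)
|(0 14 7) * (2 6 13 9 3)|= |(0 14 7)(2 6 13 9 3)|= 15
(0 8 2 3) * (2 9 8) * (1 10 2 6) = (0 6 1 10 2 3)(8 9) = [6, 10, 3, 0, 4, 5, 1, 7, 9, 8, 2]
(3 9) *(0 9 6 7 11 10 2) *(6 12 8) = (0 9 3 12 8 6 7 11 10 2) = [9, 1, 0, 12, 4, 5, 7, 11, 6, 3, 2, 10, 8]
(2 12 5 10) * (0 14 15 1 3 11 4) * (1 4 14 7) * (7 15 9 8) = [15, 3, 12, 11, 0, 10, 6, 1, 7, 8, 2, 14, 5, 13, 9, 4] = (0 15 4)(1 3 11 14 9 8 7)(2 12 5 10)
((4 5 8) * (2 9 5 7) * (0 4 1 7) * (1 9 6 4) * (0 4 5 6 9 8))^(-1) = (0 5 6 9 2 7 1)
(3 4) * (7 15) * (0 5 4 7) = (0 5 4 3 7 15) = [5, 1, 2, 7, 3, 4, 6, 15, 8, 9, 10, 11, 12, 13, 14, 0]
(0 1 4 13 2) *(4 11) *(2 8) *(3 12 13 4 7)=(0 1 11 7 3 12 13 8 2)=[1, 11, 0, 12, 4, 5, 6, 3, 2, 9, 10, 7, 13, 8]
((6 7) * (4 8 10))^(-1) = (4 10 8)(6 7)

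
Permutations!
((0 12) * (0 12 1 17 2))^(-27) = ((0 1 17 2))^(-27) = (0 1 17 2)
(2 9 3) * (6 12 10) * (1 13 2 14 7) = (1 13 2 9 3 14 7)(6 12 10) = [0, 13, 9, 14, 4, 5, 12, 1, 8, 3, 6, 11, 10, 2, 7]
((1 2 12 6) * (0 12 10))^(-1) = ((0 12 6 1 2 10))^(-1) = (0 10 2 1 6 12)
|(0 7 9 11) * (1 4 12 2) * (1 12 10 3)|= |(0 7 9 11)(1 4 10 3)(2 12)|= 4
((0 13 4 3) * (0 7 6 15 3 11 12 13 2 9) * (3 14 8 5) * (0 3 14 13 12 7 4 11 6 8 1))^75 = ((0 2 9 3 4 6 15 13 11 7 8 5 14 1))^75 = (0 6 8 2 15 5 9 13 14 3 11 1 4 7)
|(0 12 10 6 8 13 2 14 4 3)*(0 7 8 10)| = |(0 12)(2 14 4 3 7 8 13)(6 10)| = 14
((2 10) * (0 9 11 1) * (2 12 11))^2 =((0 9 2 10 12 11 1))^2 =(0 2 12 1 9 10 11)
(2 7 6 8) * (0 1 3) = (0 1 3)(2 7 6 8) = [1, 3, 7, 0, 4, 5, 8, 6, 2]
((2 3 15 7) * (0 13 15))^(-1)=(0 3 2 7 15 13)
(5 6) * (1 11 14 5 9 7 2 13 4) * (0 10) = [10, 11, 13, 3, 1, 6, 9, 2, 8, 7, 0, 14, 12, 4, 5] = (0 10)(1 11 14 5 6 9 7 2 13 4)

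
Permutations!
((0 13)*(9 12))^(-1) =((0 13)(9 12))^(-1) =(0 13)(9 12)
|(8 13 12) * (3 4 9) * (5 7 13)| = 15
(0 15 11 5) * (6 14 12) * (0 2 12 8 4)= (0 15 11 5 2 12 6 14 8 4)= [15, 1, 12, 3, 0, 2, 14, 7, 4, 9, 10, 5, 6, 13, 8, 11]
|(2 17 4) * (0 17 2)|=3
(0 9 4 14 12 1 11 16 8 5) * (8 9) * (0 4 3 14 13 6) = (0 8 5 4 13 6)(1 11 16 9 3 14 12) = [8, 11, 2, 14, 13, 4, 0, 7, 5, 3, 10, 16, 1, 6, 12, 15, 9]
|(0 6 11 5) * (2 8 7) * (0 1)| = 15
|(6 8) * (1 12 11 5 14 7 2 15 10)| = 18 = |(1 12 11 5 14 7 2 15 10)(6 8)|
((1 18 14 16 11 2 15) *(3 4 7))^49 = (18)(3 4 7)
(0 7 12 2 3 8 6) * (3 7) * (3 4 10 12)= (0 4 10 12 2 7 3 8 6)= [4, 1, 7, 8, 10, 5, 0, 3, 6, 9, 12, 11, 2]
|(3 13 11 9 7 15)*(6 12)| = |(3 13 11 9 7 15)(6 12)| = 6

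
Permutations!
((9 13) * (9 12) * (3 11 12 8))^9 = ((3 11 12 9 13 8))^9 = (3 9)(8 12)(11 13)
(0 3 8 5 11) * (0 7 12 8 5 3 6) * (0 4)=(0 6 4)(3 5 11 7 12 8)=[6, 1, 2, 5, 0, 11, 4, 12, 3, 9, 10, 7, 8]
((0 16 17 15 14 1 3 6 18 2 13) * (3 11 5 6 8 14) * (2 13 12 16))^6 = ((0 2 12 16 17 15 3 8 14 1 11 5 6 18 13))^6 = (0 3 6 16 1)(2 8 18 17 11)(5 12 14 13 15)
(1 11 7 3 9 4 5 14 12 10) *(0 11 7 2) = (0 11 2)(1 7 3 9 4 5 14 12 10) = [11, 7, 0, 9, 5, 14, 6, 3, 8, 4, 1, 2, 10, 13, 12]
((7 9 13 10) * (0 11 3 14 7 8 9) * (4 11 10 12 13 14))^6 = (14) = ((0 10 8 9 14 7)(3 4 11)(12 13))^6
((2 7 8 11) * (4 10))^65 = ((2 7 8 11)(4 10))^65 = (2 7 8 11)(4 10)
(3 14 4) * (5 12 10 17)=(3 14 4)(5 12 10 17)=[0, 1, 2, 14, 3, 12, 6, 7, 8, 9, 17, 11, 10, 13, 4, 15, 16, 5]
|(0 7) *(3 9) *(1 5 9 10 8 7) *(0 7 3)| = |(0 1 5 9)(3 10 8)| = 12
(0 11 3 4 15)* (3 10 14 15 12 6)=(0 11 10 14 15)(3 4 12 6)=[11, 1, 2, 4, 12, 5, 3, 7, 8, 9, 14, 10, 6, 13, 15, 0]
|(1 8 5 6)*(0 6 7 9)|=7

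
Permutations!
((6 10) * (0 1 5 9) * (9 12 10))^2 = (0 5 10 9 1 12 6)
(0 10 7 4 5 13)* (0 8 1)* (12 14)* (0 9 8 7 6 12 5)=[10, 9, 2, 3, 0, 13, 12, 4, 1, 8, 6, 11, 14, 7, 5]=(0 10 6 12 14 5 13 7 4)(1 9 8)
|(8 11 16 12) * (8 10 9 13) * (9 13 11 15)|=|(8 15 9 11 16 12 10 13)|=8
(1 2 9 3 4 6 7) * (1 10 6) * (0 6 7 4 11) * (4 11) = (0 6 11)(1 2 9 3 4)(7 10) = [6, 2, 9, 4, 1, 5, 11, 10, 8, 3, 7, 0]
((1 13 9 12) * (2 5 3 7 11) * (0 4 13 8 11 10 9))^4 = ((0 4 13)(1 8 11 2 5 3 7 10 9 12))^4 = (0 4 13)(1 5 9 11 7)(2 10 8 3 12)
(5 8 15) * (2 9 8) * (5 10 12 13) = (2 9 8 15 10 12 13 5) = [0, 1, 9, 3, 4, 2, 6, 7, 15, 8, 12, 11, 13, 5, 14, 10]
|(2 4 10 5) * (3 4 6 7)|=7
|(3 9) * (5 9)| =|(3 5 9)| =3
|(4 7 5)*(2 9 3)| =3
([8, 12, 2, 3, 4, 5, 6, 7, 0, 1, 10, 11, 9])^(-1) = [8, 9, 2, 3, 4, 5, 6, 7, 0, 12, 10, 11, 1]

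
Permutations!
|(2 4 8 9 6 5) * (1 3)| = |(1 3)(2 4 8 9 6 5)| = 6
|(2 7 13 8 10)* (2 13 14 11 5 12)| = 6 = |(2 7 14 11 5 12)(8 10 13)|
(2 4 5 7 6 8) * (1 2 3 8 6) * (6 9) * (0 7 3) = (0 7 1 2 4 5 3 8)(6 9) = [7, 2, 4, 8, 5, 3, 9, 1, 0, 6]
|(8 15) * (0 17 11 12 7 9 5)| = |(0 17 11 12 7 9 5)(8 15)| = 14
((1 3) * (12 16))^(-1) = (1 3)(12 16)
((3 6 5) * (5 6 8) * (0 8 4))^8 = ((0 8 5 3 4))^8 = (0 3 8 4 5)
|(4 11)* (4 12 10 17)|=|(4 11 12 10 17)|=5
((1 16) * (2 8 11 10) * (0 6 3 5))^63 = ((0 6 3 5)(1 16)(2 8 11 10))^63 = (0 5 3 6)(1 16)(2 10 11 8)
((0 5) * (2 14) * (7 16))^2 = (16)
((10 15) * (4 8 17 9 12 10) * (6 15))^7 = ((4 8 17 9 12 10 6 15))^7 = (4 15 6 10 12 9 17 8)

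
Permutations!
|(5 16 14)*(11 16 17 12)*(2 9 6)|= 6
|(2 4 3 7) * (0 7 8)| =|(0 7 2 4 3 8)| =6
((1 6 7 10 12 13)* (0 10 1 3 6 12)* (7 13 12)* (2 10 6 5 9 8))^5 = ((0 6 13 3 5 9 8 2 10)(1 7))^5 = (0 9 6 8 13 2 3 10 5)(1 7)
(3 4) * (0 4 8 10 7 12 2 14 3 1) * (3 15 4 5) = (0 5 3 8 10 7 12 2 14 15 4 1) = [5, 0, 14, 8, 1, 3, 6, 12, 10, 9, 7, 11, 2, 13, 15, 4]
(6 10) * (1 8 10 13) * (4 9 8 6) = (1 6 13)(4 9 8 10) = [0, 6, 2, 3, 9, 5, 13, 7, 10, 8, 4, 11, 12, 1]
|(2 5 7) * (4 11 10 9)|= 12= |(2 5 7)(4 11 10 9)|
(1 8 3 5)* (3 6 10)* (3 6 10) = [0, 8, 2, 5, 4, 1, 3, 7, 10, 9, 6] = (1 8 10 6 3 5)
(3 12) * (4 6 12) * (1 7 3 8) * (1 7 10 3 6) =(1 10 3 4)(6 12 8 7) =[0, 10, 2, 4, 1, 5, 12, 6, 7, 9, 3, 11, 8]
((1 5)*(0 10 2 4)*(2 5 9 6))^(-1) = (0 4 2 6 9 1 5 10)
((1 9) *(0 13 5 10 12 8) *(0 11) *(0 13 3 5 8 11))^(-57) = (0 8 13 11 12 10 5 3)(1 9) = ((0 3 5 10 12 11 13 8)(1 9))^(-57)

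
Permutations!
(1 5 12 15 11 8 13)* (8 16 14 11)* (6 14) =[0, 5, 2, 3, 4, 12, 14, 7, 13, 9, 10, 16, 15, 1, 11, 8, 6] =(1 5 12 15 8 13)(6 14 11 16)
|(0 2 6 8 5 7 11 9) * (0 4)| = 9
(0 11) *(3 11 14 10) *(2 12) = (0 14 10 3 11)(2 12) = [14, 1, 12, 11, 4, 5, 6, 7, 8, 9, 3, 0, 2, 13, 10]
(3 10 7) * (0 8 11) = (0 8 11)(3 10 7) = [8, 1, 2, 10, 4, 5, 6, 3, 11, 9, 7, 0]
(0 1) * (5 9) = (0 1)(5 9) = [1, 0, 2, 3, 4, 9, 6, 7, 8, 5]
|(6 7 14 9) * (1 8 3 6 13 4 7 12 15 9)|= |(1 8 3 6 12 15 9 13 4 7 14)|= 11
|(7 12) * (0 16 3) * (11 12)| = 3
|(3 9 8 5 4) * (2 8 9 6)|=|(9)(2 8 5 4 3 6)|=6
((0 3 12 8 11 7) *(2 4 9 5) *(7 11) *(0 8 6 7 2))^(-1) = (0 5 9 4 2 8 7 6 12 3)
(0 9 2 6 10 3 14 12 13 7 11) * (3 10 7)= (0 9 2 6 7 11)(3 14 12 13)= [9, 1, 6, 14, 4, 5, 7, 11, 8, 2, 10, 0, 13, 3, 12]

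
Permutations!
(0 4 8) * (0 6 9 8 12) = (0 4 12)(6 9 8) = [4, 1, 2, 3, 12, 5, 9, 7, 6, 8, 10, 11, 0]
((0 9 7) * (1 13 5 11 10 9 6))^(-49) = (0 11 6 10 1 9 13 7 5)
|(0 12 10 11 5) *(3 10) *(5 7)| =7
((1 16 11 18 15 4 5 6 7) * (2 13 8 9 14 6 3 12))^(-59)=(1 4 13 7 15 2 6 18 12 14 11 3 9 16 5 8)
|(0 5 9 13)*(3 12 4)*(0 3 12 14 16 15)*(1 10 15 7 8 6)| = 26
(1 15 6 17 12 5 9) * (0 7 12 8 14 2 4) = (0 7 12 5 9 1 15 6 17 8 14 2 4) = [7, 15, 4, 3, 0, 9, 17, 12, 14, 1, 10, 11, 5, 13, 2, 6, 16, 8]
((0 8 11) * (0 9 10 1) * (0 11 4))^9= (1 11 9 10)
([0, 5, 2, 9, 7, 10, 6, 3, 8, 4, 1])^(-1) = (1 10 5)(3 7 4 9)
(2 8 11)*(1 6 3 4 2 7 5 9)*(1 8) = [0, 6, 1, 4, 2, 9, 3, 5, 11, 8, 10, 7] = (1 6 3 4 2)(5 9 8 11 7)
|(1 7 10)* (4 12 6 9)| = 12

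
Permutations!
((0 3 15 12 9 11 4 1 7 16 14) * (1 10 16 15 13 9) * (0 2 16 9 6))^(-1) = (0 6 13 3)(1 12 15 7)(2 14 16)(4 11 9 10)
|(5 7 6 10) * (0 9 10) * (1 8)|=6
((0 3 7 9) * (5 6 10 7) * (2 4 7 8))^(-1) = ((0 3 5 6 10 8 2 4 7 9))^(-1) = (0 9 7 4 2 8 10 6 5 3)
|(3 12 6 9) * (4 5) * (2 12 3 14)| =10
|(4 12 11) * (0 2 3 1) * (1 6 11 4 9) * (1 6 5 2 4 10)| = 15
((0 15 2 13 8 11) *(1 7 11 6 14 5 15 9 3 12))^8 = (0 9 3 12 1 7 11)(2 13 8 6 14 5 15)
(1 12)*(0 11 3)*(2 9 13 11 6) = (0 6 2 9 13 11 3)(1 12) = [6, 12, 9, 0, 4, 5, 2, 7, 8, 13, 10, 3, 1, 11]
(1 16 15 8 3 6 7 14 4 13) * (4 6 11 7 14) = (1 16 15 8 3 11 7 4 13)(6 14) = [0, 16, 2, 11, 13, 5, 14, 4, 3, 9, 10, 7, 12, 1, 6, 8, 15]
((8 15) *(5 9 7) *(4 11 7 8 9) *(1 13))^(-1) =((1 13)(4 11 7 5)(8 15 9))^(-1) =(1 13)(4 5 7 11)(8 9 15)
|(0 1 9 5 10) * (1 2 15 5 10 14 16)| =9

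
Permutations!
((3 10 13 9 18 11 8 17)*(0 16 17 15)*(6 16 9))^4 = ((0 9 18 11 8 15)(3 10 13 6 16 17))^4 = (0 8 18)(3 16 13)(6 10 17)(9 15 11)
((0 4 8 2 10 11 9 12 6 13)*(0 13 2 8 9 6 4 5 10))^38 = (13)(0 10 6)(2 5 11)(4 12 9) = ((13)(0 5 10 11 6 2)(4 9 12))^38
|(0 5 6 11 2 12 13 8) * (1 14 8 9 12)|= |(0 5 6 11 2 1 14 8)(9 12 13)|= 24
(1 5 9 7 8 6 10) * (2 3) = (1 5 9 7 8 6 10)(2 3) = [0, 5, 3, 2, 4, 9, 10, 8, 6, 7, 1]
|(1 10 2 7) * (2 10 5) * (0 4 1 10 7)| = 10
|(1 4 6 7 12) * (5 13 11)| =|(1 4 6 7 12)(5 13 11)| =15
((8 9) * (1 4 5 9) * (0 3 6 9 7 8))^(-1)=((0 3 6 9)(1 4 5 7 8))^(-1)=(0 9 6 3)(1 8 7 5 4)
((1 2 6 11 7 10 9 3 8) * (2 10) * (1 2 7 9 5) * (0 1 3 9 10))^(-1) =((0 1)(2 6 11 10 5 3 8))^(-1) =(0 1)(2 8 3 5 10 11 6)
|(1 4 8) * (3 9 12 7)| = 12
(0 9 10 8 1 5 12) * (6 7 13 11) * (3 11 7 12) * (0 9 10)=(0 10 8 1 5 3 11 6 12 9)(7 13)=[10, 5, 2, 11, 4, 3, 12, 13, 1, 0, 8, 6, 9, 7]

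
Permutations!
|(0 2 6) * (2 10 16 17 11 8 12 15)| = 10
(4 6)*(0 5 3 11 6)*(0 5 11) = (0 11 6 4 5 3) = [11, 1, 2, 0, 5, 3, 4, 7, 8, 9, 10, 6]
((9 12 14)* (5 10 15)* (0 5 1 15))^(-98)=(15)(0 5 10)(9 12 14)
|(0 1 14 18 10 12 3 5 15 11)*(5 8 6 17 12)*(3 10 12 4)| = |(0 1 14 18 12 10 5 15 11)(3 8 6 17 4)| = 45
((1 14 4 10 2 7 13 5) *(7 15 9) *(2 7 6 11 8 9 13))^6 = ((1 14 4 10 7 2 15 13 5)(6 11 8 9))^6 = (1 15 10)(2 4 5)(6 8)(7 14 13)(9 11)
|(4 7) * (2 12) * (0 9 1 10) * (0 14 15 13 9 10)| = |(0 10 14 15 13 9 1)(2 12)(4 7)| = 14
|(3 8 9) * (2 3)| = 4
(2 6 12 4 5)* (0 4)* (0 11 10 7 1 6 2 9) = (0 4 5 9)(1 6 12 11 10 7) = [4, 6, 2, 3, 5, 9, 12, 1, 8, 0, 7, 10, 11]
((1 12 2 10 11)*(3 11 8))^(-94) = (1 8 12 3 2 11 10)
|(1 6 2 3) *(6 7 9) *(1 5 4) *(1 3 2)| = 12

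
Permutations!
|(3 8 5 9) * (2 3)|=5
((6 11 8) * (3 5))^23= (3 5)(6 8 11)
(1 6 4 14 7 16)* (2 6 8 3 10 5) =[0, 8, 6, 10, 14, 2, 4, 16, 3, 9, 5, 11, 12, 13, 7, 15, 1] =(1 8 3 10 5 2 6 4 14 7 16)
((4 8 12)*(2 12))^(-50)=(2 4)(8 12)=((2 12 4 8))^(-50)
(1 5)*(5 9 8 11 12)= [0, 9, 2, 3, 4, 1, 6, 7, 11, 8, 10, 12, 5]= (1 9 8 11 12 5)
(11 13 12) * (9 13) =(9 13 12 11) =[0, 1, 2, 3, 4, 5, 6, 7, 8, 13, 10, 9, 11, 12]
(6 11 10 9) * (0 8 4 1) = [8, 0, 2, 3, 1, 5, 11, 7, 4, 6, 9, 10] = (0 8 4 1)(6 11 10 9)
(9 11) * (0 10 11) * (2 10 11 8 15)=(0 11 9)(2 10 8 15)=[11, 1, 10, 3, 4, 5, 6, 7, 15, 0, 8, 9, 12, 13, 14, 2]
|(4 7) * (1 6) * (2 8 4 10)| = 10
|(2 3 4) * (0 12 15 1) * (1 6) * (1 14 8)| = 21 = |(0 12 15 6 14 8 1)(2 3 4)|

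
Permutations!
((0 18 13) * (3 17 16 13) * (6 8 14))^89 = (0 13 16 17 3 18)(6 14 8)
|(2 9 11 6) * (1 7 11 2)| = 4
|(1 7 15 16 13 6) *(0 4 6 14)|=|(0 4 6 1 7 15 16 13 14)|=9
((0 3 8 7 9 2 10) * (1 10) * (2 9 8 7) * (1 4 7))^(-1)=((0 3 1 10)(2 4 7 8))^(-1)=(0 10 1 3)(2 8 7 4)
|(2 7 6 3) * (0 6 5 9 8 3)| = |(0 6)(2 7 5 9 8 3)| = 6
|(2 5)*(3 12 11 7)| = 4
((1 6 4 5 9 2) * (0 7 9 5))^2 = (0 9 1 4 7 2 6) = ((0 7 9 2 1 6 4))^2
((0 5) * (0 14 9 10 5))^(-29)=(5 10 9 14)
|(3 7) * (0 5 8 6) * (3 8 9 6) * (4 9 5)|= 12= |(0 4 9 6)(3 7 8)|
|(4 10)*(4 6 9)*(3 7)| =4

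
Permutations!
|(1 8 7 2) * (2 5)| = 5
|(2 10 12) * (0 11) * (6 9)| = 6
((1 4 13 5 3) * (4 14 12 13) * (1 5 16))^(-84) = (1 14 12 13 16)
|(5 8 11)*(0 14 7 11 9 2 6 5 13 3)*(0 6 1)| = 12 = |(0 14 7 11 13 3 6 5 8 9 2 1)|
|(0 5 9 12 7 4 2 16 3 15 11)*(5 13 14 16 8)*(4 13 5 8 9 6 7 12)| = |(0 5 6 7 13 14 16 3 15 11)(2 9 4)| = 30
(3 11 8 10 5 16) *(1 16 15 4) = [0, 16, 2, 11, 1, 15, 6, 7, 10, 9, 5, 8, 12, 13, 14, 4, 3] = (1 16 3 11 8 10 5 15 4)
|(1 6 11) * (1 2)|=4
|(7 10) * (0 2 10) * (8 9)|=4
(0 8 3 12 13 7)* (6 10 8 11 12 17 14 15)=(0 11 12 13 7)(3 17 14 15 6 10 8)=[11, 1, 2, 17, 4, 5, 10, 0, 3, 9, 8, 12, 13, 7, 15, 6, 16, 14]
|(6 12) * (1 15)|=2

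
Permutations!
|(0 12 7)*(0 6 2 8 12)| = 5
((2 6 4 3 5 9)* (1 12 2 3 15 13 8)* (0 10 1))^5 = ((0 10 1 12 2 6 4 15 13 8)(3 5 9))^5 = (0 6)(1 15)(2 8)(3 9 5)(4 10)(12 13)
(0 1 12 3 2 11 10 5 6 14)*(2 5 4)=[1, 12, 11, 5, 2, 6, 14, 7, 8, 9, 4, 10, 3, 13, 0]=(0 1 12 3 5 6 14)(2 11 10 4)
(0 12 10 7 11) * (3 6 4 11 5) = (0 12 10 7 5 3 6 4 11) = [12, 1, 2, 6, 11, 3, 4, 5, 8, 9, 7, 0, 10]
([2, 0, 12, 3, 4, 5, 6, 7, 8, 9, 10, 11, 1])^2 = [12, 2, 1, 3, 4, 5, 6, 7, 8, 9, 10, 11, 0]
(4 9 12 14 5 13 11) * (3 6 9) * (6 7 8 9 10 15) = (3 7 8 9 12 14 5 13 11 4)(6 10 15) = [0, 1, 2, 7, 3, 13, 10, 8, 9, 12, 15, 4, 14, 11, 5, 6]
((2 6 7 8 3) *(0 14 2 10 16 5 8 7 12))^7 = ((0 14 2 6 12)(3 10 16 5 8))^7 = (0 2 12 14 6)(3 16 8 10 5)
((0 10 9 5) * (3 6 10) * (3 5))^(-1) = (0 5)(3 9 10 6)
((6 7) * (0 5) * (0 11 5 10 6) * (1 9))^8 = (11) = ((0 10 6 7)(1 9)(5 11))^8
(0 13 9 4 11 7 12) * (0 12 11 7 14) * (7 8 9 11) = (0 13 11 14)(4 8 9) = [13, 1, 2, 3, 8, 5, 6, 7, 9, 4, 10, 14, 12, 11, 0]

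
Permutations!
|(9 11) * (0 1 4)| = 6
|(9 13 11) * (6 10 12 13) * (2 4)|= |(2 4)(6 10 12 13 11 9)|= 6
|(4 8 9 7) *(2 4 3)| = 6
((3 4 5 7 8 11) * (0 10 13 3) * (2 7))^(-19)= (0 10 13 3 4 5 2 7 8 11)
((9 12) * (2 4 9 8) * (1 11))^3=((1 11)(2 4 9 12 8))^3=(1 11)(2 12 4 8 9)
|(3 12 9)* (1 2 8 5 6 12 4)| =9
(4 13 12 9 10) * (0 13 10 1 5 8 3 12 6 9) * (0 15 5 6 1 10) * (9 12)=(0 13 1 6 12 15 5 8 3 9 10 4)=[13, 6, 2, 9, 0, 8, 12, 7, 3, 10, 4, 11, 15, 1, 14, 5]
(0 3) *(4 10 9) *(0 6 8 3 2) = (0 2)(3 6 8)(4 10 9) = [2, 1, 0, 6, 10, 5, 8, 7, 3, 4, 9]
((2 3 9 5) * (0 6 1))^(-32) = (9)(0 6 1)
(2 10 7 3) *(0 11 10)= [11, 1, 0, 2, 4, 5, 6, 3, 8, 9, 7, 10]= (0 11 10 7 3 2)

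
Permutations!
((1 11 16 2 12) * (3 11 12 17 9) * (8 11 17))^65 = (1 12)(2 8 11 16)(3 9 17)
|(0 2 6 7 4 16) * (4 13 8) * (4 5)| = 9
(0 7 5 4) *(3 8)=(0 7 5 4)(3 8)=[7, 1, 2, 8, 0, 4, 6, 5, 3]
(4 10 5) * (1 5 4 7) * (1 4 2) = (1 5 7 4 10 2) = [0, 5, 1, 3, 10, 7, 6, 4, 8, 9, 2]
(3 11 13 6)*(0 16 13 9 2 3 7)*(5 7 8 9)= [16, 1, 3, 11, 4, 7, 8, 0, 9, 2, 10, 5, 12, 6, 14, 15, 13]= (0 16 13 6 8 9 2 3 11 5 7)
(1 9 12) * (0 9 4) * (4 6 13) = (0 9 12 1 6 13 4) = [9, 6, 2, 3, 0, 5, 13, 7, 8, 12, 10, 11, 1, 4]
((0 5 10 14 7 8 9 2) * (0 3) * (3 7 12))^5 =((0 5 10 14 12 3)(2 7 8 9))^5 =(0 3 12 14 10 5)(2 7 8 9)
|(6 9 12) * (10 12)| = |(6 9 10 12)| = 4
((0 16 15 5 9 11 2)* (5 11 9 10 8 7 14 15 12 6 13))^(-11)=(0 12 13 10 7 15 2 16 6 5 8 14 11)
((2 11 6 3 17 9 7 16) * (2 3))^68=(2 6 11)(3 7 17 16 9)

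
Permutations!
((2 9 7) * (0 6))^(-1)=(0 6)(2 7 9)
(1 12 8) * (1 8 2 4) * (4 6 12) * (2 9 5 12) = [0, 4, 6, 3, 1, 12, 2, 7, 8, 5, 10, 11, 9] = (1 4)(2 6)(5 12 9)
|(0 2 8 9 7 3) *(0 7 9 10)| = |(0 2 8 10)(3 7)| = 4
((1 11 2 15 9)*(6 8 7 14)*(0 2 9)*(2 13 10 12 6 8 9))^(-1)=((0 13 10 12 6 9 1 11 2 15)(7 14 8))^(-1)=(0 15 2 11 1 9 6 12 10 13)(7 8 14)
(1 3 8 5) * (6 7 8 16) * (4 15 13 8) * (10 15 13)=(1 3 16 6 7 4 13 8 5)(10 15)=[0, 3, 2, 16, 13, 1, 7, 4, 5, 9, 15, 11, 12, 8, 14, 10, 6]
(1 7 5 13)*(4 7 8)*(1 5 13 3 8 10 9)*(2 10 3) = (1 3 8 4 7 13 5 2 10 9) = [0, 3, 10, 8, 7, 2, 6, 13, 4, 1, 9, 11, 12, 5]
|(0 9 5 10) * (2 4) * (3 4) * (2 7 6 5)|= 9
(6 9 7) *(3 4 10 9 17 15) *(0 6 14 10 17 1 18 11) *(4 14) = [6, 18, 2, 14, 17, 5, 1, 4, 8, 7, 9, 0, 12, 13, 10, 3, 16, 15, 11] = (0 6 1 18 11)(3 14 10 9 7 4 17 15)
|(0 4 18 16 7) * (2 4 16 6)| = |(0 16 7)(2 4 18 6)| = 12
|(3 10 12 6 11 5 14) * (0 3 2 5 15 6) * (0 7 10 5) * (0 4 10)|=|(0 3 5 14 2 4 10 12 7)(6 11 15)|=9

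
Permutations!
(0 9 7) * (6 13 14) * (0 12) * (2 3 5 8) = (0 9 7 12)(2 3 5 8)(6 13 14) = [9, 1, 3, 5, 4, 8, 13, 12, 2, 7, 10, 11, 0, 14, 6]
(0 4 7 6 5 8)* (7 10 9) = (0 4 10 9 7 6 5 8) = [4, 1, 2, 3, 10, 8, 5, 6, 0, 7, 9]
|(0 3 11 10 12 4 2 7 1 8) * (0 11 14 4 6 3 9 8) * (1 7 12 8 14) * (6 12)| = |(0 9 14 4 2 6 3 1)(8 11 10)| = 24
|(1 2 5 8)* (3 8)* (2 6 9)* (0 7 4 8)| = 10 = |(0 7 4 8 1 6 9 2 5 3)|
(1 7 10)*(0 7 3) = [7, 3, 2, 0, 4, 5, 6, 10, 8, 9, 1] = (0 7 10 1 3)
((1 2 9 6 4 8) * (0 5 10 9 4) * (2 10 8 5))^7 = ((0 2 4 5 8 1 10 9 6))^7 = (0 9 1 5 2 6 10 8 4)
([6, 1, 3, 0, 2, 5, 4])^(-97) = (0 2 6 3 4)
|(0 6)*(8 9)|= |(0 6)(8 9)|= 2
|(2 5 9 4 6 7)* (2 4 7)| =|(2 5 9 7 4 6)| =6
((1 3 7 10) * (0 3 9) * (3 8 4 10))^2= (0 4 1)(8 10 9)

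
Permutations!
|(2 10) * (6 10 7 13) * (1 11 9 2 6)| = 6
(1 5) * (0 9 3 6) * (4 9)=(0 4 9 3 6)(1 5)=[4, 5, 2, 6, 9, 1, 0, 7, 8, 3]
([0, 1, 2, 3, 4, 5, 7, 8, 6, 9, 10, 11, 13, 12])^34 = (13)(6 7 8)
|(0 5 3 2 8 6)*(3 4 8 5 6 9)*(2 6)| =8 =|(0 2 5 4 8 9 3 6)|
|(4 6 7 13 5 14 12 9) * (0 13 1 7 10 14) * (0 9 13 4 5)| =14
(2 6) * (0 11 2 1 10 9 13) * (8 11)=(0 8 11 2 6 1 10 9 13)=[8, 10, 6, 3, 4, 5, 1, 7, 11, 13, 9, 2, 12, 0]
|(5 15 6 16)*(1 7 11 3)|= |(1 7 11 3)(5 15 6 16)|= 4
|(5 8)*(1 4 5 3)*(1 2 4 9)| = 10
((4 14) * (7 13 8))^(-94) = (14)(7 8 13)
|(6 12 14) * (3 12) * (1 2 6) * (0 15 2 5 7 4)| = 11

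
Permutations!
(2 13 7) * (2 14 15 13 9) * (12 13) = (2 9)(7 14 15 12 13) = [0, 1, 9, 3, 4, 5, 6, 14, 8, 2, 10, 11, 13, 7, 15, 12]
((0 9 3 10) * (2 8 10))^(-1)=(0 10 8 2 3 9)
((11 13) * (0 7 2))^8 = ((0 7 2)(11 13))^8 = (13)(0 2 7)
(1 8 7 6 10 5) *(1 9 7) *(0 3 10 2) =(0 3 10 5 9 7 6 2)(1 8) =[3, 8, 0, 10, 4, 9, 2, 6, 1, 7, 5]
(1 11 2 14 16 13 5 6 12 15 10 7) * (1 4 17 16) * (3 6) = (1 11 2 14)(3 6 12 15 10 7 4 17 16 13 5) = [0, 11, 14, 6, 17, 3, 12, 4, 8, 9, 7, 2, 15, 5, 1, 10, 13, 16]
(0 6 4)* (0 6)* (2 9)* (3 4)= (2 9)(3 4 6)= [0, 1, 9, 4, 6, 5, 3, 7, 8, 2]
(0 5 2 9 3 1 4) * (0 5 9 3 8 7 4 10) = (0 9 8 7 4 5 2 3 1 10) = [9, 10, 3, 1, 5, 2, 6, 4, 7, 8, 0]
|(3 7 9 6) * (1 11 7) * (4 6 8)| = |(1 11 7 9 8 4 6 3)| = 8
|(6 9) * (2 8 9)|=4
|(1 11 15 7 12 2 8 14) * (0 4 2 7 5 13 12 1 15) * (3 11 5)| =|(0 4 2 8 14 15 3 11)(1 5 13 12 7)| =40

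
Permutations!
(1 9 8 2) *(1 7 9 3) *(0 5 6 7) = (0 5 6 7 9 8 2)(1 3) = [5, 3, 0, 1, 4, 6, 7, 9, 2, 8]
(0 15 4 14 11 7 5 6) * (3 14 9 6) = [15, 1, 2, 14, 9, 3, 0, 5, 8, 6, 10, 7, 12, 13, 11, 4] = (0 15 4 9 6)(3 14 11 7 5)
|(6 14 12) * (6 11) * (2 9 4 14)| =7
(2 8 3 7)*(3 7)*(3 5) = (2 8 7)(3 5) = [0, 1, 8, 5, 4, 3, 6, 2, 7]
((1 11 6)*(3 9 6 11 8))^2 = (11)(1 3 6 8 9)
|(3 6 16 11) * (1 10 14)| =|(1 10 14)(3 6 16 11)| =12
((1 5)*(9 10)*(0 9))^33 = (10)(1 5)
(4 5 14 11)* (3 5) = (3 5 14 11 4) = [0, 1, 2, 5, 3, 14, 6, 7, 8, 9, 10, 4, 12, 13, 11]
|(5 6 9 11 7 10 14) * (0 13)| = 14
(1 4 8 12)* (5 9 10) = (1 4 8 12)(5 9 10) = [0, 4, 2, 3, 8, 9, 6, 7, 12, 10, 5, 11, 1]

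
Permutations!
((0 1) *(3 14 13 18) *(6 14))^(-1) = (0 1)(3 18 13 14 6)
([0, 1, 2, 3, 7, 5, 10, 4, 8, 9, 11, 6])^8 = [0, 1, 2, 3, 4, 5, 11, 7, 8, 9, 6, 10]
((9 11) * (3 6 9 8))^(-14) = (3 6 9 11 8)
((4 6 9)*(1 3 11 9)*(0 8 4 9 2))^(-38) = ((0 8 4 6 1 3 11 2))^(-38) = (0 4 1 11)(2 8 6 3)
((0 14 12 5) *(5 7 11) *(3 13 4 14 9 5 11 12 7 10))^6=((0 9 5)(3 13 4 14 7 12 10))^6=(3 10 12 7 14 4 13)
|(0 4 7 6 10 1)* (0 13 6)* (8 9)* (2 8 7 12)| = |(0 4 12 2 8 9 7)(1 13 6 10)| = 28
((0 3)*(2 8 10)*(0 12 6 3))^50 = ((2 8 10)(3 12 6))^50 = (2 10 8)(3 6 12)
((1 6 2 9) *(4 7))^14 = ((1 6 2 9)(4 7))^14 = (1 2)(6 9)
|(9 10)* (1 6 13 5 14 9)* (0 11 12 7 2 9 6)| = 8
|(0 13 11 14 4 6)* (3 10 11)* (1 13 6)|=|(0 6)(1 13 3 10 11 14 4)|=14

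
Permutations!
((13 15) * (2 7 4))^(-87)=((2 7 4)(13 15))^(-87)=(13 15)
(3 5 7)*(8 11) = (3 5 7)(8 11) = [0, 1, 2, 5, 4, 7, 6, 3, 11, 9, 10, 8]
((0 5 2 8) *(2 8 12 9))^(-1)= (0 8 5)(2 9 12)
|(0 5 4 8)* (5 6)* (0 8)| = 4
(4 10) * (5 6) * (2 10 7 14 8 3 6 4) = (2 10)(3 6 5 4 7 14 8) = [0, 1, 10, 6, 7, 4, 5, 14, 3, 9, 2, 11, 12, 13, 8]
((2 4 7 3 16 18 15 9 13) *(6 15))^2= ((2 4 7 3 16 18 6 15 9 13))^2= (2 7 16 6 9)(3 18 15 13 4)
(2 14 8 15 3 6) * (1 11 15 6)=(1 11 15 3)(2 14 8 6)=[0, 11, 14, 1, 4, 5, 2, 7, 6, 9, 10, 15, 12, 13, 8, 3]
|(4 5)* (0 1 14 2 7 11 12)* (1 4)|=|(0 4 5 1 14 2 7 11 12)|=9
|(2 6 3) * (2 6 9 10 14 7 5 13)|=14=|(2 9 10 14 7 5 13)(3 6)|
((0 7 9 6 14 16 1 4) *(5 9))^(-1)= (0 4 1 16 14 6 9 5 7)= ((0 7 5 9 6 14 16 1 4))^(-1)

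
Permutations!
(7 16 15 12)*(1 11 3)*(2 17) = (1 11 3)(2 17)(7 16 15 12) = [0, 11, 17, 1, 4, 5, 6, 16, 8, 9, 10, 3, 7, 13, 14, 12, 15, 2]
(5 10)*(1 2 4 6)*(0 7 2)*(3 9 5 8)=(0 7 2 4 6 1)(3 9 5 10 8)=[7, 0, 4, 9, 6, 10, 1, 2, 3, 5, 8]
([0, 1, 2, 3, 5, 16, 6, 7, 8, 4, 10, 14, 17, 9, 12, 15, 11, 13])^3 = (4 11 17)(5 14 13)(9 16 12)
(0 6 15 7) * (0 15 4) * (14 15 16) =(0 6 4)(7 16 14 15) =[6, 1, 2, 3, 0, 5, 4, 16, 8, 9, 10, 11, 12, 13, 15, 7, 14]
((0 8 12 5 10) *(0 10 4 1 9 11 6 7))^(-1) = ((0 8 12 5 4 1 9 11 6 7))^(-1) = (0 7 6 11 9 1 4 5 12 8)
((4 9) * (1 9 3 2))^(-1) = ((1 9 4 3 2))^(-1) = (1 2 3 4 9)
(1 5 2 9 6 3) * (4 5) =(1 4 5 2 9 6 3) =[0, 4, 9, 1, 5, 2, 3, 7, 8, 6]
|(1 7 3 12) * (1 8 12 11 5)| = |(1 7 3 11 5)(8 12)| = 10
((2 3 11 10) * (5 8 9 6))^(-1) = (2 10 11 3)(5 6 9 8)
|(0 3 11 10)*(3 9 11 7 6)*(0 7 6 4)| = 6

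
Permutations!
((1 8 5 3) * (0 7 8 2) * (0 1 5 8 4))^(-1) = (8)(0 4 7)(1 2)(3 5)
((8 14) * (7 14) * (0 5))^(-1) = ((0 5)(7 14 8))^(-1) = (0 5)(7 8 14)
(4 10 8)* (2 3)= (2 3)(4 10 8)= [0, 1, 3, 2, 10, 5, 6, 7, 4, 9, 8]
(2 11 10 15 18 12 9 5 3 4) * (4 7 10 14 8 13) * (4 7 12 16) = (2 11 14 8 13 7 10 15 18 16 4)(3 12 9 5) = [0, 1, 11, 12, 2, 3, 6, 10, 13, 5, 15, 14, 9, 7, 8, 18, 4, 17, 16]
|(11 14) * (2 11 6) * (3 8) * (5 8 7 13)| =20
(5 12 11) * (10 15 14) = [0, 1, 2, 3, 4, 12, 6, 7, 8, 9, 15, 5, 11, 13, 10, 14] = (5 12 11)(10 15 14)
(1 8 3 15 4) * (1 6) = (1 8 3 15 4 6) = [0, 8, 2, 15, 6, 5, 1, 7, 3, 9, 10, 11, 12, 13, 14, 4]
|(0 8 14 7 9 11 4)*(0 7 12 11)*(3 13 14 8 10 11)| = 12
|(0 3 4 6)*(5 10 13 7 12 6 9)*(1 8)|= |(0 3 4 9 5 10 13 7 12 6)(1 8)|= 10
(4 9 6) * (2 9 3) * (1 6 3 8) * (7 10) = (1 6 4 8)(2 9 3)(7 10) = [0, 6, 9, 2, 8, 5, 4, 10, 1, 3, 7]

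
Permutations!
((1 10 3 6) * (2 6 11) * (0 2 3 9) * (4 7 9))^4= ((0 2 6 1 10 4 7 9)(3 11))^4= (11)(0 10)(1 9)(2 4)(6 7)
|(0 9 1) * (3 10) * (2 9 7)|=|(0 7 2 9 1)(3 10)|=10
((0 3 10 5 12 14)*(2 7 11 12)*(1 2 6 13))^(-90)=(0 1)(2 3)(5 11)(6 12)(7 10)(13 14)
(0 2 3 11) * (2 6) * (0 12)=[6, 1, 3, 11, 4, 5, 2, 7, 8, 9, 10, 12, 0]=(0 6 2 3 11 12)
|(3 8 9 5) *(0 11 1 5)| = 7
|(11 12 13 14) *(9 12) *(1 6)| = |(1 6)(9 12 13 14 11)| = 10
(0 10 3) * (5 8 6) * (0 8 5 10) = [0, 1, 2, 8, 4, 5, 10, 7, 6, 9, 3] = (3 8 6 10)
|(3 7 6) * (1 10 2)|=3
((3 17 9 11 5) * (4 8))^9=((3 17 9 11 5)(4 8))^9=(3 5 11 9 17)(4 8)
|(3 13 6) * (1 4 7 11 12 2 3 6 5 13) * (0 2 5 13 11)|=|(13)(0 2 3 1 4 7)(5 11 12)|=6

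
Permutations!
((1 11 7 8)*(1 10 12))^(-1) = (1 12 10 8 7 11)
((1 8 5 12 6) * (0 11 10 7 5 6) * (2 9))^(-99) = ((0 11 10 7 5 12)(1 8 6)(2 9))^(-99) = (0 7)(2 9)(5 11)(10 12)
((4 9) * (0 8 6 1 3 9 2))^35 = (0 1 4 8 3 2 6 9)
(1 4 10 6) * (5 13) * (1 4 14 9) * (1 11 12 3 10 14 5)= [0, 5, 2, 10, 14, 13, 4, 7, 8, 11, 6, 12, 3, 1, 9]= (1 5 13)(3 10 6 4 14 9 11 12)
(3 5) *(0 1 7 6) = (0 1 7 6)(3 5) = [1, 7, 2, 5, 4, 3, 0, 6]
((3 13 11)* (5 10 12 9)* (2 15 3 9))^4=(2 11 12 13 10 3 5 15 9)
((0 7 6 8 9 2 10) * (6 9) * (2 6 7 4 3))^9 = ((0 4 3 2 10)(6 8 7 9))^9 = (0 10 2 3 4)(6 8 7 9)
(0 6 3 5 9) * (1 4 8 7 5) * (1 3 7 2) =[6, 4, 1, 3, 8, 9, 7, 5, 2, 0] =(0 6 7 5 9)(1 4 8 2)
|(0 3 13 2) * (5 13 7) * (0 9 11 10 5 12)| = 12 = |(0 3 7 12)(2 9 11 10 5 13)|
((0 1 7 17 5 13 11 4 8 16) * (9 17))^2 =(0 7 17 13 4 16 1 9 5 11 8)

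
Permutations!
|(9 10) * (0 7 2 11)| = 4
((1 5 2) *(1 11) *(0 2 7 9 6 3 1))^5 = (0 11 2)(1 3 6 9 7 5)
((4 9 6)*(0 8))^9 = (9)(0 8)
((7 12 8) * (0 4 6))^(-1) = (0 6 4)(7 8 12)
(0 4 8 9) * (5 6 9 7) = [4, 1, 2, 3, 8, 6, 9, 5, 7, 0] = (0 4 8 7 5 6 9)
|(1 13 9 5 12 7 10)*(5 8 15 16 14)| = 11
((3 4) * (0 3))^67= (0 3 4)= ((0 3 4))^67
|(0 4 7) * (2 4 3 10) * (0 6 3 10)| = |(0 10 2 4 7 6 3)| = 7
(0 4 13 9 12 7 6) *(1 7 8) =(0 4 13 9 12 8 1 7 6) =[4, 7, 2, 3, 13, 5, 0, 6, 1, 12, 10, 11, 8, 9]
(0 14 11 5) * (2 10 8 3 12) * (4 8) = [14, 1, 10, 12, 8, 0, 6, 7, 3, 9, 4, 5, 2, 13, 11] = (0 14 11 5)(2 10 4 8 3 12)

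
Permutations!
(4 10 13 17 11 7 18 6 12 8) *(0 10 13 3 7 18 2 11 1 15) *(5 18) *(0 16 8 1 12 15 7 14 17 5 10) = (1 7 2 11 10 3 14 17 12)(4 13 5 18 6 15 16 8) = [0, 7, 11, 14, 13, 18, 15, 2, 4, 9, 3, 10, 1, 5, 17, 16, 8, 12, 6]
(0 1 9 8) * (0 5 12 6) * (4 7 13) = (0 1 9 8 5 12 6)(4 7 13) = [1, 9, 2, 3, 7, 12, 0, 13, 5, 8, 10, 11, 6, 4]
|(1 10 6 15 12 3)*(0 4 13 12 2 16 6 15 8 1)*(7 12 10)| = |(0 4 13 10 15 2 16 6 8 1 7 12 3)| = 13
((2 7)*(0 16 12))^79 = (0 16 12)(2 7) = ((0 16 12)(2 7))^79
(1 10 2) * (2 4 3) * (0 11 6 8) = (0 11 6 8)(1 10 4 3 2) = [11, 10, 1, 2, 3, 5, 8, 7, 0, 9, 4, 6]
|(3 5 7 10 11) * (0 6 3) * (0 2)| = 8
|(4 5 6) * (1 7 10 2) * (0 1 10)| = 6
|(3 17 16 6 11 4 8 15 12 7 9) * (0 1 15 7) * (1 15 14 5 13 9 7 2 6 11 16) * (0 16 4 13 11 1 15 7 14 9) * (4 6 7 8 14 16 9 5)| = 90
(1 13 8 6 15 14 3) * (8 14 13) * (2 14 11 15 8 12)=(1 12 2 14 3)(6 8)(11 15 13)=[0, 12, 14, 1, 4, 5, 8, 7, 6, 9, 10, 15, 2, 11, 3, 13]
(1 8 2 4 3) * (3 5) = (1 8 2 4 5 3) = [0, 8, 4, 1, 5, 3, 6, 7, 2]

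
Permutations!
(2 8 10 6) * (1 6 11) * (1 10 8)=(1 6 2)(10 11)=[0, 6, 1, 3, 4, 5, 2, 7, 8, 9, 11, 10]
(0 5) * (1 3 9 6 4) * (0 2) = (0 5 2)(1 3 9 6 4) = [5, 3, 0, 9, 1, 2, 4, 7, 8, 6]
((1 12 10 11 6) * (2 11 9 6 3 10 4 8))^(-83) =(1 10 2 12 9 11 4 6 3 8)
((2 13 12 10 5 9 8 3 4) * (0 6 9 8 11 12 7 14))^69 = (0 14 7 13 2 4 3 8 5 10 12 11 9 6)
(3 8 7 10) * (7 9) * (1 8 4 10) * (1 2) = (1 8 9 7 2)(3 4 10) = [0, 8, 1, 4, 10, 5, 6, 2, 9, 7, 3]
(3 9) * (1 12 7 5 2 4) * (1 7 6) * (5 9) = (1 12 6)(2 4 7 9 3 5) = [0, 12, 4, 5, 7, 2, 1, 9, 8, 3, 10, 11, 6]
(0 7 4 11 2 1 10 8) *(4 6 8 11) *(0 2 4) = (0 7 6 8 2 1 10 11 4) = [7, 10, 1, 3, 0, 5, 8, 6, 2, 9, 11, 4]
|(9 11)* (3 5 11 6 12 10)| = 7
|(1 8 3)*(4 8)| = 4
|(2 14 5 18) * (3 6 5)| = 6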